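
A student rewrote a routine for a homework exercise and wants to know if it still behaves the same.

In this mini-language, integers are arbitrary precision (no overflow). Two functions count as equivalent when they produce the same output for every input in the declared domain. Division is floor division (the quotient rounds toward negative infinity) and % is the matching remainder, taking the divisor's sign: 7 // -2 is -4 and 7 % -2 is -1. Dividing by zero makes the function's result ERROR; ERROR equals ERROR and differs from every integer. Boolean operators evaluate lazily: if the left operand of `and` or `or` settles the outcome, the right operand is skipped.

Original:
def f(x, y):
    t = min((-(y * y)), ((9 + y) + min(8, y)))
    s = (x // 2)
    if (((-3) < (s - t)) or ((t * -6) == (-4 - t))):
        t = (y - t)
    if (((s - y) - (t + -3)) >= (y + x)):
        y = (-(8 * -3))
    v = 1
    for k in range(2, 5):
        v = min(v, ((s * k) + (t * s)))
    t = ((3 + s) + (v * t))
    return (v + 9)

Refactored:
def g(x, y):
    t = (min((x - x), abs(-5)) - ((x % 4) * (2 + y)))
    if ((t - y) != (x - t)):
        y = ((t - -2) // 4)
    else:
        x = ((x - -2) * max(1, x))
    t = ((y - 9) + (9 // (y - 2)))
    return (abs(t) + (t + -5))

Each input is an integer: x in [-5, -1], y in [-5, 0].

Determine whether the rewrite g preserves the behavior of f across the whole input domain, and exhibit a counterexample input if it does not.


Not equivalent: x=-5, y=-5 separates them (-63 vs ERROR).
f: t = -25; s = -3; (((-3) < (s - t)) or ((t * -6) == (-4 - t))) -> true; t = 20; (((s - y) - (t + -3)) >= (y + x)) -> false; v = 1; [k=2]; v = -66; [k=3]; v = -69; [k=4]; v = -72; t = -1440; return -63
g: t = 9; ((t - y) != (x - t)) -> true; y = 2; division by zero -> ERROR
verdict: not equivalent; witness: x=-5, y=-5


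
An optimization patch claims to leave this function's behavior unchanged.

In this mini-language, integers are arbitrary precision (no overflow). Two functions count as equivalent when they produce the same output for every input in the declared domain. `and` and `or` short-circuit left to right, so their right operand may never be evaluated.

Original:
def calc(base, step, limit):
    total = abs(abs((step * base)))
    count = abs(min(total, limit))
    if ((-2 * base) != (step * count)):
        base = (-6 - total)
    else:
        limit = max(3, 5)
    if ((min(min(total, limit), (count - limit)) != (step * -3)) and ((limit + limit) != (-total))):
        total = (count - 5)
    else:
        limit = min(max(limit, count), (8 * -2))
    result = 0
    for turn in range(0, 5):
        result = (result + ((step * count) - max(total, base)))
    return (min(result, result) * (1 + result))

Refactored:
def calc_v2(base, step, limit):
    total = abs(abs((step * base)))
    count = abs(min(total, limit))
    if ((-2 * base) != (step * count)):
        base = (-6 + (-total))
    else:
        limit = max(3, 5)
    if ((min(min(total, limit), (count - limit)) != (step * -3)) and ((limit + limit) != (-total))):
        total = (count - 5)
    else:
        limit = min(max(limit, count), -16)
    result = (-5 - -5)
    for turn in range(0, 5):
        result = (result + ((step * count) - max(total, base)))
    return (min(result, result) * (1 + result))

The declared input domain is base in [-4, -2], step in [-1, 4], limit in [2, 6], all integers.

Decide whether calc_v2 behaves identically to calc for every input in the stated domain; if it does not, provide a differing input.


Reading the diff, among the changes: arithmetic usage differs, and constant usage differs.
Spot check at base=-2, step=0, limit=6 — calc: total := 0 | count := 0 | ((-2 * base) != (step * count)): true | base := -6 | ((min(min(total, limit), (count - limit)) != (step * -3)) and ((limit + limit) != (-total))): true | total := -5 | result := 0 | iter turn=0: | result := 5 | iter turn=1: | result := 10 | iter turn=2: | result := 15 | iter turn=3: | result := 20 | iter turn=4: | result := 25 | result 650. calc_v2: total := 0 | count := 0 | ((-2 * base) != (step * count)): true | base := -6 | ((min(min(total, limit), (count - limit)) != (step * -3)) and ((limit + limit) != (-total))): true | total := -5 | result := 0 | iter turn=0: | result := 5 | iter turn=1: | result := 10 | iter turn=2: | result := 15 | iter turn=3: | result := 20 | iter turn=4: | result := 25 | result 650. Both give 650.
An exhaustive pass over the 90 declared inputs shows identical outputs.
verdict: equivalent


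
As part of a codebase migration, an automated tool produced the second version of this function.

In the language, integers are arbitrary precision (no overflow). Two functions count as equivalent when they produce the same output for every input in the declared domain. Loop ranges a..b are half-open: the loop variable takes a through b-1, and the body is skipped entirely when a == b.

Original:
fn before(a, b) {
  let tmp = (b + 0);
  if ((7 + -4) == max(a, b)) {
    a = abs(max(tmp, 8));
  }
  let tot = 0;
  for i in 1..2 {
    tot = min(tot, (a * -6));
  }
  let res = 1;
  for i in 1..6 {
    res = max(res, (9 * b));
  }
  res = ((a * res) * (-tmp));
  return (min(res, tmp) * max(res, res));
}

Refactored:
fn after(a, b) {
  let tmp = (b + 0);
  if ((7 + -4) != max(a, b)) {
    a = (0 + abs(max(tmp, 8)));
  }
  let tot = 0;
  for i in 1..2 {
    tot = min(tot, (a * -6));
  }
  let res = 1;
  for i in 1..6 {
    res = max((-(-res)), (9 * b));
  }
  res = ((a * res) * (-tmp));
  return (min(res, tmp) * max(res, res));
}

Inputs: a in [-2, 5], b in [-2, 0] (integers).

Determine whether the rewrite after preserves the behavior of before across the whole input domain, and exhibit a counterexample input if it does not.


Input a=-2, b=-2: 16 from before versus -32 from after.
verdict: not equivalent; witness: a=-2, b=-2


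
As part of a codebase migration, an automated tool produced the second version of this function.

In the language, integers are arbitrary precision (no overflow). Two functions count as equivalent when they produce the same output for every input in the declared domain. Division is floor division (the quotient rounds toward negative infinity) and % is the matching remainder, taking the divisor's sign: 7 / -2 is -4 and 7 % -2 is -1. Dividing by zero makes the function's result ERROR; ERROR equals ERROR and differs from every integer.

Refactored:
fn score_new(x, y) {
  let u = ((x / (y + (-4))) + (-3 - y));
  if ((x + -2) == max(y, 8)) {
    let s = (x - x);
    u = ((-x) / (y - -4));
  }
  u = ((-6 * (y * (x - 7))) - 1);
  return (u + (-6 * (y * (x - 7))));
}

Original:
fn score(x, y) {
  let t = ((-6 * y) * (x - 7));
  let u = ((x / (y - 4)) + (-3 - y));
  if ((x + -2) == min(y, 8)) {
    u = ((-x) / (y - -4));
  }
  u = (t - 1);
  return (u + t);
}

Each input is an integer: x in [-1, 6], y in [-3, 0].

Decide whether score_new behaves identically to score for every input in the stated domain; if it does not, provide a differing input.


The suspicious edit (`min(y, 8)` became `max(y, 8)`) never changes the result for any input inside the declared domain.
As a probe, take x=-1, y=-1: score runs t = -48; u = -2; ((x + -2) == min(y, 8)) -> false; u = -49; return -97; score_new runs u = -2; ((x + -2) == max(y, 8)) -> false; u = -49; return -97; both end at -97.
Across all 32 domain points the two functions coincide.
verdict: equivalent


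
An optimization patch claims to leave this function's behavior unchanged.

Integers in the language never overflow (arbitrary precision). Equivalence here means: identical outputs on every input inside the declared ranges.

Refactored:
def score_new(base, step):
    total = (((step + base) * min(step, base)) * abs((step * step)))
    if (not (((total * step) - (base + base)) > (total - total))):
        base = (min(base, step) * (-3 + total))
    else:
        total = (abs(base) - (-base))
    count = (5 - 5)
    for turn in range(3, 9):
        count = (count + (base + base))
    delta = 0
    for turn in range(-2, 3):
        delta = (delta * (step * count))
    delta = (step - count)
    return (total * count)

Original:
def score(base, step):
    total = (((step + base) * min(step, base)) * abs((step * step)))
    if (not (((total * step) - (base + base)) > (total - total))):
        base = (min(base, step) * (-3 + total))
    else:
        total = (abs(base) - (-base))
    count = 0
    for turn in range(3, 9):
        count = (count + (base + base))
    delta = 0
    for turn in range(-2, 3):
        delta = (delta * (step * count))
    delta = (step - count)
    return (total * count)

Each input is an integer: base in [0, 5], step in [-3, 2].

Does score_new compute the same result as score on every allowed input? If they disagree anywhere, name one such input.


Reading the diff, among the changes: arithmetic usage differs; and constant usage differs.
Tracing base=1, step=1: score: total becomes 2; next (not (((total * step) - (base + base)) > (total - total))) evaluates to true; next base becomes -1; next count becomes 0; next at turn=3:; next count becomes -2; next at turn=4:; next count becomes -4; next at turn=5:; next count becomes -6; next at turn=6:; next count becomes -8; next at turn=7:; next count becomes -10; next at turn=8:; next count becomes -12; next delta becomes 0; next at turn=-2:; next delta becomes 0; next at turn=-1:; next delta becomes 0; next at turn=0:; next delta becomes 0; next at turn=1:; next delta becomes 0; next at turn=2:; next delta becomes 0; next delta becomes 13; next final value -24 | score_new: total becomes 2; next (not (((total * step) - (base + base)) > (total - total))) evaluates to true; next base becomes -1; next count becomes 0; next at turn=3:; next count becomes -2; next at turn=4:; next count becomes -4; next at turn=5:; next count becomes -6; next at turn=6:; next count becomes -8; next at turn=7:; next count becomes -10; next at turn=8:; next count becomes -12; next delta becomes 0; next at turn=-2:; next delta becomes 0; next at turn=-1:; next delta becomes 0; next at turn=0:; next delta becomes 0; next at turn=1:; next delta becomes 0; next at turn=2:; next delta becomes 0; next delta becomes 13; next final value -24 — matching result -24.
Checked all 36 inputs in the declared domain: the outputs agree on every one.
verdict: equivalent


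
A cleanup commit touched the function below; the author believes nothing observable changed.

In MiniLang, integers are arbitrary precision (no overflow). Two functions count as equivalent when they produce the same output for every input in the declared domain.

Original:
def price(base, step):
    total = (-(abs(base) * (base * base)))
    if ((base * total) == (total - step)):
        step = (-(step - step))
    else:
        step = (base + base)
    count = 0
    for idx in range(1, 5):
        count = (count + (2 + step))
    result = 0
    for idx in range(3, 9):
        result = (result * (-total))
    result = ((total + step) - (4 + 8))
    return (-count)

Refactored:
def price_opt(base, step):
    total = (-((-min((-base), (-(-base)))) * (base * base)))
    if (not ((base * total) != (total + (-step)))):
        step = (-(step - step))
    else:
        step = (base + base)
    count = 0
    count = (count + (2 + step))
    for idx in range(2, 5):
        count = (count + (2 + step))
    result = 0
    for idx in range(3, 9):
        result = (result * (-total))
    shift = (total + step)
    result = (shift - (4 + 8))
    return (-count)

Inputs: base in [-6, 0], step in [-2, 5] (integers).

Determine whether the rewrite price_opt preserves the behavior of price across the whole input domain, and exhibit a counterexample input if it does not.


Behavior is preserved: although comparison usage differs, and local variable names differ, and constant usage differs, and min/max/abs usage differs, and loop structure differs, and arithmetic usage differs, and boolean connective usage differs, and statement counts differ, the outputs never diverge.
Tracing base=0, step=2: price: total=0, then ((base * total) == (total - step)) is false, then step=0, then count=0, then (idx=1), then count=2, then (idx=2), then count=4, then (idx=3), then count=6, then (idx=4), then count=8, then result=0, then (idx=3), then result=0, then (idx=4), then result=0, then (idx=5), then result=0, then (idx=6), then result=0, then (idx=7), then result=0, then (idx=8), then result=0, then result=-12, then returns -8 | price_opt: total=0, then (not ((base * total) != (total + (-step)))) is false, then step=0, then count=0, then count=2, then (idx=2), then count=4, then (idx=3), then count=6, then (idx=4), then count=8, then result=0, then (idx=3), then result=0, then (idx=4), then result=0, then (idx=5), then result=0, then (idx=6), then result=0, then (idx=7), then result=0, then (idx=8), then result=0, then shift=0, then result=-12, then returns -8 — matching result -8.
An exhaustive pass over the 56 declared inputs shows identical outputs.
verdict: equivalent


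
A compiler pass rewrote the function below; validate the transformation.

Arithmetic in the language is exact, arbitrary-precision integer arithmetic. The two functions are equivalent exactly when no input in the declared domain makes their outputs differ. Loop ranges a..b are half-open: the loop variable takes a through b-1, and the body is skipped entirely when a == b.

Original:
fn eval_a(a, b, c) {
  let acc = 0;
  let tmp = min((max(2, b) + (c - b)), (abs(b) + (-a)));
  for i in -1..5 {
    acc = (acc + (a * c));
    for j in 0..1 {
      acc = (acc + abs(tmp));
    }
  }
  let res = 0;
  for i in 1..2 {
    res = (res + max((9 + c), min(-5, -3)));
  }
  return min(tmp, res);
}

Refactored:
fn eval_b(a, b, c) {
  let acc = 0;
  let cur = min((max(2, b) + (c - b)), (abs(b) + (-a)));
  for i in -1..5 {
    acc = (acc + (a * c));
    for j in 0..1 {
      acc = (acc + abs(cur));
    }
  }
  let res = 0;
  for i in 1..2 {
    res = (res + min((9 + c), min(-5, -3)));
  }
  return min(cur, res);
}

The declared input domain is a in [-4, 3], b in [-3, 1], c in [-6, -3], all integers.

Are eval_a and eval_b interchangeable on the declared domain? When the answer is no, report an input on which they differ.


Run the pair on a=-4, b=-3, c=-6.
eval_a: acc becomes 0; next tmp becomes -1; next at i=-1:; next acc becomes 24; next at j=0:; next acc becomes 25; next at i=0:; next acc becomes 49; next at j=0:; next acc becomes 50; next at i=1:; next acc becomes 74; next at j=0:; next acc becomes 75; next at i=2:; next acc becomes 99; next at j=0:; next acc becomes 100; next at i=3:; next acc becomes 124; next at j=0:; next acc becomes 125; next at i=4:; next acc becomes 149; next at j=0:; next acc becomes 150; next res becomes 0; next at i=1:; next res becomes 3; next final value -1
eval_b: acc becomes 0; next cur becomes -1; next at i=-1:; next acc becomes 24; next at j=0:; next acc becomes 25; next at i=0:; next acc becomes 49; next at j=0:; next acc becomes 50; next at i=1:; next acc becomes 74; next at j=0:; next acc becomes 75; next at i=2:; next acc becomes 99; next at j=0:; next acc becomes 100; next at i=3:; next acc becomes 124; next at j=0:; next acc becomes 125; next at i=4:; next acc becomes 149; next at j=0:; next acc becomes 150; next res becomes 0; next at i=1:; next res becomes -5; next final value -5
-1 vs -5 — the two versions disagree here.
verdict: not equivalent; witness: a=-4, b=-3, c=-6


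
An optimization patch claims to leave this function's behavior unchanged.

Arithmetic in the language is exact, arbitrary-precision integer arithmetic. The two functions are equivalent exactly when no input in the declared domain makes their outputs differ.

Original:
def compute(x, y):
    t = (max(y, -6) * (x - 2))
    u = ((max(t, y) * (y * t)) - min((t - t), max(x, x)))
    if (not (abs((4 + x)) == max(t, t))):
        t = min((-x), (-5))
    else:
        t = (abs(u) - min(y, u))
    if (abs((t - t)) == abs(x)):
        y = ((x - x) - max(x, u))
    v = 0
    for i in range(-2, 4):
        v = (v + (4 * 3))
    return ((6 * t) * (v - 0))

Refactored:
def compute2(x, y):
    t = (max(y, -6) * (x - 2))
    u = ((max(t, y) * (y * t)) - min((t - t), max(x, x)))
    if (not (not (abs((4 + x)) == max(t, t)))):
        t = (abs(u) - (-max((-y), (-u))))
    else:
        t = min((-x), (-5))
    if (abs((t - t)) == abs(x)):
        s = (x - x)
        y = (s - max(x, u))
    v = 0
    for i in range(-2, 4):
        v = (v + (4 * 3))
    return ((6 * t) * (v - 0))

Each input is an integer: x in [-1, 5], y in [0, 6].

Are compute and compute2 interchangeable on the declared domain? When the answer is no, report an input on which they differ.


Behavior is preserved: although boolean connective usage differs; local variable names differ; min/max/abs usage differs; statement counts differ, the outputs never diverge.
One worked example (x=5, y=2) — compute: t = 6; u = 72; (not (abs((4 + x)) == max(t, t))) -> true; t = -5; (abs((t - t)) == abs(x)) -> false; v = 0; [i=-2]; v = 12; [i=-1]; v = 24; [i=0]; v = 36; [i=1]; v = 48; [i=2]; v = 60; [i=3]; v = 72; return -2160; compute2: t = 6; u = 72; (not (not (abs((4 + x)) == max(t, t)))) -> false; t = -5; (abs((t - t)) == abs(x)) -> false; v = 0; [i=-2]; v = 12; [i=-1]; v = 24; [i=0]; v = 36; [i=1]; v = 48; [i=2]; v = 60; [i=3]; v = 72; return -2160; agreement on -2160.
An exhaustive pass over the 49 declared inputs shows identical outputs.
verdict: equivalent


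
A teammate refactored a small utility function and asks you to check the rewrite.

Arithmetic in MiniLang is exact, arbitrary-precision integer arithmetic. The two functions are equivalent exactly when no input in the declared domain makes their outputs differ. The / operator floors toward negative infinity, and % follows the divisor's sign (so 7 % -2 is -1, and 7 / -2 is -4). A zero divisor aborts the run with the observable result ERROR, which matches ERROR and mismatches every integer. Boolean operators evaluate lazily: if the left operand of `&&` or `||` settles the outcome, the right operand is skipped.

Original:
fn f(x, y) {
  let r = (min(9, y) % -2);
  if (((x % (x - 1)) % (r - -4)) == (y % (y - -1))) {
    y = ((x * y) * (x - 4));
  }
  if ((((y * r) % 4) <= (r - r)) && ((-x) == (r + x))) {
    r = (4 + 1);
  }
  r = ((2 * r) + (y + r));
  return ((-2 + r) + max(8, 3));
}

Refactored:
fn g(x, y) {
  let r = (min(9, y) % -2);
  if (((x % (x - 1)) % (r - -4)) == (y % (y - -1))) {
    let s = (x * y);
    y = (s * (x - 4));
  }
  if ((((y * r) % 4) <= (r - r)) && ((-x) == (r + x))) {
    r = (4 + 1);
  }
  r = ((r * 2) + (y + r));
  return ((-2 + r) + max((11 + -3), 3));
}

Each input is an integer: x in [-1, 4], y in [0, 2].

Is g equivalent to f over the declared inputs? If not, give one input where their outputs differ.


Differences: local variable names differ; and statement counts differ; and constant usage differs; and arithmetic usage differs — yet all 18 inputs agree.
verdict: equivalent


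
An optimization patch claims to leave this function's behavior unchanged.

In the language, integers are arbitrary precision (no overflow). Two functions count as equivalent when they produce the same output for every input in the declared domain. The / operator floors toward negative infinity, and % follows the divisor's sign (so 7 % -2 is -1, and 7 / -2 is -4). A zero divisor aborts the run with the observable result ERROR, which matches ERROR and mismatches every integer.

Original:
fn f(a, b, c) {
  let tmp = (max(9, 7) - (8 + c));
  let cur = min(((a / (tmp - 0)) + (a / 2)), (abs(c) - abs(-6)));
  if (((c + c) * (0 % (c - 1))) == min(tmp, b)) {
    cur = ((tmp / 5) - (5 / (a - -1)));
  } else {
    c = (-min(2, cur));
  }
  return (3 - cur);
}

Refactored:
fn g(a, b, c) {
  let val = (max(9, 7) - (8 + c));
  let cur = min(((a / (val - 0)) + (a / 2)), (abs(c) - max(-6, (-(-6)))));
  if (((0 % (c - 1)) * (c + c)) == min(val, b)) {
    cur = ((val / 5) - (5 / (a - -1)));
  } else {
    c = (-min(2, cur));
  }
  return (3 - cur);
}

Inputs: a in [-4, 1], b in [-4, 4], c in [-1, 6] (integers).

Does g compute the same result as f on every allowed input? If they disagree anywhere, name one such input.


Reading the diff, among the changes: constant usage differs, plus min/max/abs usage differs, plus local variable names differ.
As a probe, take a=-4, b=-4, c=5: f runs tmp := -4 | cur := -1 | (((c + c) * (0 % (c - 1))) == min(tmp, b)): false | c := 1 | result 4; g runs val := -4 | cur := -1 | (((0 % (c - 1)) * (c + c)) == min(val, b)): false | c := 1 | result 4; both end at 4.
Sweeping the whole domain (432 inputs) finds no disagreement.
verdict: equivalent


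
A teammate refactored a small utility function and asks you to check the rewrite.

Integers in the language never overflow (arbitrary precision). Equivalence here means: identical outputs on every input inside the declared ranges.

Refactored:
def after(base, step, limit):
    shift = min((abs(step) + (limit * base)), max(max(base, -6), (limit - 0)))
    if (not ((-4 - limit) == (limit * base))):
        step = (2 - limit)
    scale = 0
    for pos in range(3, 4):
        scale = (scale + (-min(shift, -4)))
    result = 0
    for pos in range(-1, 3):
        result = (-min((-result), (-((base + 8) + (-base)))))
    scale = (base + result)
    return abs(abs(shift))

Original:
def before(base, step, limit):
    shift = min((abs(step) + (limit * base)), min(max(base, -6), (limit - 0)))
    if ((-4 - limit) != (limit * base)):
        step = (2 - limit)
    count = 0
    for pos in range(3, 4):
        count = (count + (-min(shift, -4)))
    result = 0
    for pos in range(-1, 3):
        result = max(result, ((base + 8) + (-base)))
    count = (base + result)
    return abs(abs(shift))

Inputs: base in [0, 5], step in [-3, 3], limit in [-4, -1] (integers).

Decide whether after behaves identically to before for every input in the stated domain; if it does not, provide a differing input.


On input base=0, step=-3, limit=-4, before returns 4 while after returns 0.
verdict: not equivalent; witness: base=0, step=-3, limit=-4


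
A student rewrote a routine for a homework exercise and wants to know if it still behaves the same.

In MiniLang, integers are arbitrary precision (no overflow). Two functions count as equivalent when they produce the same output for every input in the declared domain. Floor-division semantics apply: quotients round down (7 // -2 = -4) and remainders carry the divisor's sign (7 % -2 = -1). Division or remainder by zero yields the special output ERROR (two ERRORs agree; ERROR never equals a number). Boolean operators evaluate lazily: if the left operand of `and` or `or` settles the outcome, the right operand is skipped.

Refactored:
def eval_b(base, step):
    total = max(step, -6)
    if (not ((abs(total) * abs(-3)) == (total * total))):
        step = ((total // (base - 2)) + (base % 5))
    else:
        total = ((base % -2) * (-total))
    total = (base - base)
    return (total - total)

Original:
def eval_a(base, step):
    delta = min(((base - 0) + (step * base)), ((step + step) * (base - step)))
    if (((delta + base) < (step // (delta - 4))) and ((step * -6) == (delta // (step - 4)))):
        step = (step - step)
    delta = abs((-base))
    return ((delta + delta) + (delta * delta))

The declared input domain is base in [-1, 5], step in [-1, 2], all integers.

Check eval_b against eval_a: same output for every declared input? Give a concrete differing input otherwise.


Run the pair on base=-1, step=-1.
eval_a: delta = 0; (((delta + base) < (step // (delta - 4))) and ((step * -6) == (delta // (step - 4)))) -> false; delta = 1; return 3
eval_b: total = -1; (not ((abs(total) * abs(-3)) == (total * total))) -> true; step = 4; total = 0; return 0
3 and 0 differ, so these are not the same function on this domain.
verdict: not equivalent; witness: base=-1, step=-1


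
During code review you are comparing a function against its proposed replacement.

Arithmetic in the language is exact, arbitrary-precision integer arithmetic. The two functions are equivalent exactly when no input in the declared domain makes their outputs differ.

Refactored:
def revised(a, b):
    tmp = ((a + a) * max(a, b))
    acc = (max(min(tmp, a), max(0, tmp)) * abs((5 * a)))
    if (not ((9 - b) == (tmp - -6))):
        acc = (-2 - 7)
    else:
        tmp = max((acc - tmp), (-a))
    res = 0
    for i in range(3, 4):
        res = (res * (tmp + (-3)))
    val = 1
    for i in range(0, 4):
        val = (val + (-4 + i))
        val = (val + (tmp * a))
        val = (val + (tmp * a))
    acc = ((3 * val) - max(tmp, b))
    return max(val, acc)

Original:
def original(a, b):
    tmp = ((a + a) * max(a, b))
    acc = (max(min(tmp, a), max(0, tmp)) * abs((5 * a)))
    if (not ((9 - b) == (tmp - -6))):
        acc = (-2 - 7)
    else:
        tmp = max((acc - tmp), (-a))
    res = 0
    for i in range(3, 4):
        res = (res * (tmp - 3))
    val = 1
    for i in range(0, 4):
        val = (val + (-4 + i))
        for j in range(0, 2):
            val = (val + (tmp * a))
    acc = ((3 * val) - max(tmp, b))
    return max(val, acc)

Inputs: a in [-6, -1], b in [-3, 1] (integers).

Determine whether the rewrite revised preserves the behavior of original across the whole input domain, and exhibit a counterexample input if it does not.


Comparing the listings, the differences include: loop structure differs, plus arithmetic usage differs, plus local variable names differ.
One worked example (a=-3, b=1) — original: tmp = -6; acc = 0; (not ((9 - b) == (tmp - -6))) -> true; acc = -9; res = 0; [i=3]; res = 0; val = 1; [i=0]; val = -3; [j=0]; val = 15; [j=1]; val = 33; [i=1]; val = 30; [j=0]; val = 48; [j=1]; val = 66; [i=2]; val = 64; [j=0]; val = 82; [j=1]; val = 100; [i=3]; val = 99; [j=0]; val = 117; [j=1]; val = 135; acc = 404; return 404; revised: tmp = -6; acc = 0; (not ((9 - b) == (tmp - -6))) -> true; acc = -9; res = 0; [i=3]; res = 0; val = 1; [i=0]; val = -3; val = 15; val = 33; [i=1]; val = 30; val = 48; val = 66; [i=2]; val = 64; val = 82; val = 100; [i=3]; val = 99; val = 117; val = 135; acc = 404; return 404; agreement on 404.
Checked all 30 inputs in the declared domain: the outputs agree on every one.
verdict: equivalent


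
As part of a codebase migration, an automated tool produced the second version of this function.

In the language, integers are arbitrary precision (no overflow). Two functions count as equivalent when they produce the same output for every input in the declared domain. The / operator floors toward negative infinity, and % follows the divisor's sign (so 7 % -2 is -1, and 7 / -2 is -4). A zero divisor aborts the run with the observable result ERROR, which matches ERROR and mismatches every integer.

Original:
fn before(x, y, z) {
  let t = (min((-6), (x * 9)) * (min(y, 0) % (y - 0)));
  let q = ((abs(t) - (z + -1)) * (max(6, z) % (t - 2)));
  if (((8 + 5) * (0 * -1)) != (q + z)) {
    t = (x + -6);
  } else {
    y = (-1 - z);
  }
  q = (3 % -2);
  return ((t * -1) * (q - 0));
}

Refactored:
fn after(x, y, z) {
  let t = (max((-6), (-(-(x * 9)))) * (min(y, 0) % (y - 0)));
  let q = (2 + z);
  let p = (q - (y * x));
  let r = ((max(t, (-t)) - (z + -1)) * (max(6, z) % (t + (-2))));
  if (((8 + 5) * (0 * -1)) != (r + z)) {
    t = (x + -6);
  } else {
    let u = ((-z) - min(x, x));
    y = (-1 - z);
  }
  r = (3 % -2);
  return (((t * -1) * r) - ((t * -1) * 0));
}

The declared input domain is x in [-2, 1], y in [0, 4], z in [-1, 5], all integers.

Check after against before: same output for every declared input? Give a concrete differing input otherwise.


The suspicious-looking change has no observable effect anywhere in the declared ranges.
As a probe, take x=-2, y=2, z=1: before runs t = 0; q = 0; (((8 + 5) * (0 * -1)) != (q + z)) -> true; t = -8; q = -1; return -8; after runs t = 0; q = 3; p = 7; r = 0; (((8 + 5) * (0 * -1)) != (r + z)) -> true; t = -8; r = -1; return -8; both end at -8.
Sweeping the whole domain (140 inputs) finds no disagreement.
verdict: equivalent


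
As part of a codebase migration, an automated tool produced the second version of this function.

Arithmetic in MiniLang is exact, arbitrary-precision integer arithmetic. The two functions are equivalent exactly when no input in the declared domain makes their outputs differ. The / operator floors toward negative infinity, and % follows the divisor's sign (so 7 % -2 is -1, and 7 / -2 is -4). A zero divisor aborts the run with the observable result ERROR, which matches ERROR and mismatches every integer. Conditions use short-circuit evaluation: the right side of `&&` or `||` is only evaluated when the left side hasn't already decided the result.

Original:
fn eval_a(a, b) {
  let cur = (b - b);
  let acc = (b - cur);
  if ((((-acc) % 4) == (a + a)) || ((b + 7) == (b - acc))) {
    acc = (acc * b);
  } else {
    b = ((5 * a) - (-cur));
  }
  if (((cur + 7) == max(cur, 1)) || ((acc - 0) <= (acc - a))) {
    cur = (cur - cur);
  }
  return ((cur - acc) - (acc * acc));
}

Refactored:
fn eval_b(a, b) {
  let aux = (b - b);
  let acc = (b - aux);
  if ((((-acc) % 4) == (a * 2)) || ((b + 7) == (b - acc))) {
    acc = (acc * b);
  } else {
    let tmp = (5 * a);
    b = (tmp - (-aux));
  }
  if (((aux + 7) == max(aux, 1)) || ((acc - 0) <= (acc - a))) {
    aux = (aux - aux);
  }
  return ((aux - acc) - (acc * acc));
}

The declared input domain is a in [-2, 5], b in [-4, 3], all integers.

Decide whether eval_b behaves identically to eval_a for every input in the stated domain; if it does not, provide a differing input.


This is a faithful refactor — arithmetic usage differs; and statement counts differ; and constant usage differs; and local variable names differ, but the computed results match everywhere.
Tracing a=-2, b=-3: eval_a: cur=0, then acc=-3, then ((((-acc) % 4) == (a + a)) || ((b + 7) == (b - acc))) is false, then b=-10, then (((cur + 7) == max(cur, 1)) || ((acc - 0) <= (acc - a))) is true, then cur=0, then returns -6 | eval_b: aux=0, then acc=-3, then ((((-acc) % 4) == (a * 2)) || ((b + 7) == (b - acc))) is false, then tmp=-10, then b=-10, then (((aux + 7) == max(aux, 1)) || ((acc - 0) <= (acc - a))) is true, then aux=0, then returns -6 — matching result -6.
An exhaustive pass over the 64 declared inputs shows identical outputs.
verdict: equivalent


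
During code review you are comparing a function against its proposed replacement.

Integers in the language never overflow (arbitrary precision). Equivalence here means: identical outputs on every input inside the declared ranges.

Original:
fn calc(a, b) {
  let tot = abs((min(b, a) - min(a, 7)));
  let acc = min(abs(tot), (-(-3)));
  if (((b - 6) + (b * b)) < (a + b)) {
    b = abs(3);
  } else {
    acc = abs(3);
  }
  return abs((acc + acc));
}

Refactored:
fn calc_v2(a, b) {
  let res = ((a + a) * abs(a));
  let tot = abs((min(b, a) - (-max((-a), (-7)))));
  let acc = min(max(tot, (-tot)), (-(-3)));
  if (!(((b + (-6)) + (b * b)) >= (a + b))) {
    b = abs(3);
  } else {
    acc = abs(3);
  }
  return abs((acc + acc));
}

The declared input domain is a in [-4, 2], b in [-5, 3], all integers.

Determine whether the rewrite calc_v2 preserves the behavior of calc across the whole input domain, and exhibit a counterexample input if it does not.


Side by side, the visible changes include: local variable names differ; also boolean connective usage differs; also arithmetic usage differs; also comparison usage differs; also statement counts differ; also min/max/abs usage differs.
As a probe, take a=-3, b=0: calc runs tot=0, then acc=0, then (((b - 6) + (b * b)) < (a + b)) is true, then b=3, then returns 0; calc_v2 runs res=-18, then tot=0, then acc=0, then (!(((b + (-6)) + (b * b)) >= (a + b))) is true, then b=3, then returns 0; both end at 0.
An exhaustive pass over the 63 declared inputs shows identical outputs.
verdict: equivalent


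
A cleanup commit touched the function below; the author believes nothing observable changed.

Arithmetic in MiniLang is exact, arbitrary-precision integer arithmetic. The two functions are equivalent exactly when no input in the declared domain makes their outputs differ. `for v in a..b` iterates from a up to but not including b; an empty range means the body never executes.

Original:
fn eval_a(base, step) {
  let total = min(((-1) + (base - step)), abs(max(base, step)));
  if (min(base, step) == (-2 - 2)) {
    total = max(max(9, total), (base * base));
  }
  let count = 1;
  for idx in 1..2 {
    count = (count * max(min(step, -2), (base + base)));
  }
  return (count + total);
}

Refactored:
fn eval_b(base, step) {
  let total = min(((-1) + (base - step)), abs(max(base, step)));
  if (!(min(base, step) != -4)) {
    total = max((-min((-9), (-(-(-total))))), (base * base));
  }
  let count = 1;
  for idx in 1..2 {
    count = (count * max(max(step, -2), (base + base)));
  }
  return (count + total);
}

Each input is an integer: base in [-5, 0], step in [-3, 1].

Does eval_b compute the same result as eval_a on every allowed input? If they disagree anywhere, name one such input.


Run the pair on base=-5, step=-3.
eval_a: total=-3, then (min(base, step) == (-2 - 2)) is false, then count=1, then (idx=1), then count=-3, then returns -6
eval_b: total=-3, then (!(min(base, step) != -4)) is false, then count=1, then (idx=1), then count=-2, then returns -5
-6 vs -5 — the two versions disagree here.
verdict: not equivalent; witness: base=-5, step=-3


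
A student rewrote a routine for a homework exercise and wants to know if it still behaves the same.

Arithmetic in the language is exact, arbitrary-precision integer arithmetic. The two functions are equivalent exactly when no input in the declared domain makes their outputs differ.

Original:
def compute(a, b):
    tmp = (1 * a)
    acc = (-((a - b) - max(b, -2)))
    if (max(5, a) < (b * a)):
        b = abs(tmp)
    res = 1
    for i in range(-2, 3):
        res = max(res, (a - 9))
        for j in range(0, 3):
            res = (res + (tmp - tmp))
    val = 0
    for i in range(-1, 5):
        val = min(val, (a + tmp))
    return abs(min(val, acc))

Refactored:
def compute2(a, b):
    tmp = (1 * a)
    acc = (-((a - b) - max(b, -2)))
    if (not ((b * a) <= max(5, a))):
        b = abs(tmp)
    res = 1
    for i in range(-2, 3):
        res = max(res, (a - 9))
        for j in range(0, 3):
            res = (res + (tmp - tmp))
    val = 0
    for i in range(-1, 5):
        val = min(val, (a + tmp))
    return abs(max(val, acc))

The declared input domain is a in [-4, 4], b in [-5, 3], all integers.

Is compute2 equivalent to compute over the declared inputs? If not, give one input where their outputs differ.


Evaluate both at a=-4, b=-5.
compute: tmp = -4; acc = -3; (max(5, a) < (b * a)) -> true; b = 4; res = 1; [i=-2]; res = 1; [j=0]; res = 1; [j=1]; res = 1; [j=2]; res = 1; [i=-1]; res = 1; [j=0]; res = 1; [j=1]; res = 1; [j=2]; res = 1; [i=0]; res = 1; [j=0]; res = 1; [j=1]; res = 1; [j=2]; res = 1; [i=1]; res = 1; [j=0]; res = 1; [j=1]; res = 1; [j=2]; res = 1; [i=2]; res = 1; [j=0]; res = 1; [j=1]; res = 1; [j=2]; res = 1; val = 0; [i=-1]; val = -8; [i=0]; val = -8; [i=1]; val = -8; [i=2]; val = -8; [i=3]; val = -8; [i=4]; val = -8; return 8
compute2: tmp = -4; acc = -3; (not ((b * a) <= max(5, a))) -> true; b = 4; res = 1; [i=-2]; res = 1; [j=0]; res = 1; [j=1]; res = 1; [j=2]; res = 1; [i=-1]; res = 1; [j=0]; res = 1; [j=1]; res = 1; [j=2]; res = 1; [i=0]; res = 1; [j=0]; res = 1; [j=1]; res = 1; [j=2]; res = 1; [i=1]; res = 1; [j=0]; res = 1; [j=1]; res = 1; [j=2]; res = 1; [i=2]; res = 1; [j=0]; res = 1; [j=1]; res = 1; [j=2]; res = 1; val = 0; [i=-1]; val = -8; [i=0]; val = -8; [i=1]; val = -8; [i=2]; val = -8; [i=3]; val = -8; [i=4]; val = -8; return 3
8 and 3 differ, so these are not the same function on this domain.
verdict: not equivalent; witness: a=-4, b=-5


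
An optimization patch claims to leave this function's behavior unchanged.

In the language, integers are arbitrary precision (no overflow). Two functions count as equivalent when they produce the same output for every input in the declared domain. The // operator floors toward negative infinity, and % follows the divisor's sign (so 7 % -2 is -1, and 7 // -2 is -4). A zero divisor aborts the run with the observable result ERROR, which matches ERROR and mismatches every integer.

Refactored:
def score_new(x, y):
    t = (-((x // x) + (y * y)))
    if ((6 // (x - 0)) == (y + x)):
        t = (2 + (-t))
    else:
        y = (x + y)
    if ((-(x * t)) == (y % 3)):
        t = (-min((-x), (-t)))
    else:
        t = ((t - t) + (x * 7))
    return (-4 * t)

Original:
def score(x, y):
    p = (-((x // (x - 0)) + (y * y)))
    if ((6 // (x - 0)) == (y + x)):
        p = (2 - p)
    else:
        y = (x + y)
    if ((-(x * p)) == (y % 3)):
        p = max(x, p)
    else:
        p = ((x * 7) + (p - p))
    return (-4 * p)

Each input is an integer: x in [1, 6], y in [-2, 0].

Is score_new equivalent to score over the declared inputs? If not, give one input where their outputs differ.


Comparing the listings, the differences include: min/max/abs usage differs; local variable names differ; arithmetic usage differs; constant usage differs.
One worked example (x=1, y=0) — score: p=-1, then ((6 // (x - 0)) == (y + x)) is false, then y=1, then ((-(x * p)) == (y % 3)) is true, then p=1, then returns -4; score_new: t=-1, then ((6 // (x - 0)) == (y + x)) is false, then y=1, then ((-(x * t)) == (y % 3)) is true, then t=1, then returns -4; agreement on -4.
Sweeping the whole domain (18 inputs) finds no disagreement.
verdict: equivalent


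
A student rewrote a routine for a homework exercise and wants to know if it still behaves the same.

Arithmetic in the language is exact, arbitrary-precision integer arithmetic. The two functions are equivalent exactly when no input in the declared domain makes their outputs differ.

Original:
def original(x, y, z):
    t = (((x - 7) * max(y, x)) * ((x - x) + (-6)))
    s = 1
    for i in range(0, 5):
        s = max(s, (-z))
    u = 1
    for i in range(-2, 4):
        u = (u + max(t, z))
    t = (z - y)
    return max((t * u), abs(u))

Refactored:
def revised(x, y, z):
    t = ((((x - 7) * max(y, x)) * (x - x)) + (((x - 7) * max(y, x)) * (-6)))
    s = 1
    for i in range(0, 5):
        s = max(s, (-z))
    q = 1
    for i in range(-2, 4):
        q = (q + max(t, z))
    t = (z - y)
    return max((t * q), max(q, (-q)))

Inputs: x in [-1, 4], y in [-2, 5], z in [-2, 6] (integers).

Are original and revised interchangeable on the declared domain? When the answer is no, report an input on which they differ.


Differences: constant usage differs, min/max/abs usage differs, arithmetic usage differs, local variable names differ — yet all 432 inputs agree.
verdict: equivalent


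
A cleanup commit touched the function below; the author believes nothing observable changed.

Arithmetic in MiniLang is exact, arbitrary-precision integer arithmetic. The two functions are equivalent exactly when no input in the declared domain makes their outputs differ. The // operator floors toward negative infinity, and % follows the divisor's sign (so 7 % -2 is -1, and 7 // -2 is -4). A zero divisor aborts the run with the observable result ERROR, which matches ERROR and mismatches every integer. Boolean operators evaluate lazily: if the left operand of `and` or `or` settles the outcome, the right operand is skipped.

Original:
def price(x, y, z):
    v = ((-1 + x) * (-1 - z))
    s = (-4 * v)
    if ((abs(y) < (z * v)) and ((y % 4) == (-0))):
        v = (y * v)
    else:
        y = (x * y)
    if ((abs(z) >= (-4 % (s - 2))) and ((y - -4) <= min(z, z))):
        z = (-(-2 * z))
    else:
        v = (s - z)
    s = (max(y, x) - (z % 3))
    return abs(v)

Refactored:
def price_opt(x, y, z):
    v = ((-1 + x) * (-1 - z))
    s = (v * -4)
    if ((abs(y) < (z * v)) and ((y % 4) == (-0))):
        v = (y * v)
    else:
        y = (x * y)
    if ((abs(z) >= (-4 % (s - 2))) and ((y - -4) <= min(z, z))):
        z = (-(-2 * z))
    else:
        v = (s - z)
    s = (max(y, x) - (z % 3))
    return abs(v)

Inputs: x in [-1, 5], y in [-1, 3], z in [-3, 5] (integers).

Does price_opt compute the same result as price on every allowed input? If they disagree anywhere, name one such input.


Reading the diff, among the changes: same computation, different form.
Spot check at x=4, y=3, z=3 — price: v=-12, then s=48, then ((abs(y) < (z * v)) and ((y % 4) == (-0))) is false, then y=12, then ((abs(z) >= (-4 % (s - 2))) and ((y - -4) <= min(z, z))) is false, then v=45, then s=12, then returns 45. price_opt: v=-12, then s=48, then ((abs(y) < (z * v)) and ((y % 4) == (-0))) is false, then y=12, then ((abs(z) >= (-4 % (s - 2))) and ((y - -4) <= min(z, z))) is false, then v=45, then s=12, then returns 45. Both give 45.
Across all 315 domain points the two functions coincide.
verdict: equivalent
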